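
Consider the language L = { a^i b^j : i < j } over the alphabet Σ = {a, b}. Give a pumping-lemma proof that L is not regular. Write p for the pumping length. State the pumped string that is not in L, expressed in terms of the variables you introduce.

Assume L is regular. Let p be the pumping length given by the pumping lemma.
Choose w = a^p b^{p+1} ∈ L, with |w| = 2p+1 ≥ p.
Write w = xyz as guaranteed by the lemma, with |xy| ≤ p and |y| > 0.
The first p characters of w are a's, so xy (and hence y) consists only of a's. Write y = a^k, 1 ≤ k ≤ p.
Consider xy^2z = a^{p+k} b^{p+1}. Since k ≥ 1, the a-count p+k is at least p+1, so i < j fails; thus xy^2z ∉ L.
Contradiction. Therefore L is not regular.

a^{p+k} b^{p+1}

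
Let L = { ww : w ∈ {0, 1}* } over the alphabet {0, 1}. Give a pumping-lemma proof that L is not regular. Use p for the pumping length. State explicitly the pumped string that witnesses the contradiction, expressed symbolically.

Suppose for contradiction that L is regular, and let p be the pumping length.
Take w = 0^p 1^p 0^p 1^p = uu where u = 0^p1^p; then w ∈ L and |w| = 4p ≥ p.
Write w = xyz as guaranteed by the lemma, with |xy| ≤ p and |y| ≥ 1.
Since the first p symbols of w are all 0's and |xy| ≤ p, y lies entirely in the leading 0-block: y = 0^k for some k with 1 ≤ k ≤ p.
Pump with i = 2: xy^2z = 0^{p+k} 1^p 0^p 1^p, of length 4p+k. Suppose this equals vv. The string starts with 0 and ends with 1, so v does too; thus the boundary between the two copies of v is a 1→0 transition. There is exactly one such transition, at position 2p+k, so |v| = 2p+k and |vv| = 4p+2k ≠ 4p+k since k ≥ 1. So xy^2z ∉ L.
This contradicts the pumping lemma, so L is not regular.

0^{p+k} 1^p 0^p 1^p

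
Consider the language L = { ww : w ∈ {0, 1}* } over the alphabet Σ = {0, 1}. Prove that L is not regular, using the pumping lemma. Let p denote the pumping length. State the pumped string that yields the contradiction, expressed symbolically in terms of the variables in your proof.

0^{p+k} 1^p 0^p 1^p

Toward a contradiction, assume L is regular with pumping length p.
Take w = 0^p 1^p 0^p 1^p = uu where u = 0^p1^p; then w ∈ L and |w| = 4p ≥ p.
Write w = xyz as guaranteed by the lemma, with |xy| ≤ p and |y| > 0.
Because |xy| ≤ p and w begins with p copies of 0, we have y = 0^k with 1 ≤ k ≤ p.
Pump with i = 2: xy^2z = 0^{p+k} 1^p 0^p 1^p, of length 4p+k. Suppose this equals vv. The string starts with 0 and ends with 1, so v does too; thus the boundary between the two copies of v is a 1→0 transition. There is exactly one such transition, at position 2p+k, so |v| = 2p+k and |vv| = 4p+2k ≠ 4p+k since k ≥ 1. So xy^2z ∉ L.
Contradiction. Therefore L is not regular.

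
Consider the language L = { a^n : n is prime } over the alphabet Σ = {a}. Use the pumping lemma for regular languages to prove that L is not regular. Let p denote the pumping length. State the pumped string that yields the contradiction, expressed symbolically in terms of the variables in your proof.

Assume L is regular. Let p be the pumping length given by the pumping lemma.
Let q be a prime with q ≥ p+2 (infinitely many primes exist), and take w = a^q ∈ L with |w| = q ≥ p.
By the pumping lemma, w = xyz with |xy| ≤ p and |y| ≥ 1.
Then y = a^k for some k with 1 ≤ k ≤ p.
Since 1 ≤ k ≤ p, |xz| = q-k. Pump with i = q+1: |xy^{q+1}z| = (q-k)+(q+1)k = q+qk = q(1+k), which is composite (both factors ≥ 2). So xy^{q+1}z = a^{q(1+k)} ∉ L.
This is a contradiction; hence L is not regular.

a^{q(1+k)}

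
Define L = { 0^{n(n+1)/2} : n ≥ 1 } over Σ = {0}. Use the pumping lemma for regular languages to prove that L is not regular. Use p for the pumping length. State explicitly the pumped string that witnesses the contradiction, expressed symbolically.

Assume L is regular. Let p be the pumping length given by the pumping lemma.
Take w = 0^{p(p+1)/2} ∈ L with |w| = p(p+1)/2 ≥ p.
The pumping lemma gives a decomposition w = xyz where |xy| ≤ p and |y| ≥ 1.
Then y = 0^k for some k with 1 ≤ k ≤ p.
Pump with i = 2: xy^2z = 0^{p(p+1)/2+k}. Since 1 ≤ k ≤ p, p(p+1)/2 < p(p+1)/2+k ≤ p(p+1)/2+p < (p+1)(p+2)/2, so p(p+1)/2+k is strictly between consecutive triangular numbers. So xy^2z ∉ L.
This contradicts the pumping lemma, so L is not regular.

0^{p(p+1)/2+k}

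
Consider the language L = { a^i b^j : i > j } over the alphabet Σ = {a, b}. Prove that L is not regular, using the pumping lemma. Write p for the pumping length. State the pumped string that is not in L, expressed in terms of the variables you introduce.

Toward a contradiction, assume L is regular with pumping length p.
Choose w = a^{p+1} b^p ∈ L, with |w| = 2p+1 ≥ p.
Write w = xyz as guaranteed by the lemma, with |xy| ≤ p and y is nonempty.
Since the first p symbols of w are all a's and |xy| ≤ p, y lies entirely in the leading a-block: y = a^k for some k with 1 ≤ k ≤ p.
Consider xy^0z = xz = a^{p+1-k} b^p. Since k ≥ 1, the a-count p+1-k is at most p, so i > j fails; thus xz ∉ L.
Contradiction. Therefore L is not regular.

a^{p+1-k} b^p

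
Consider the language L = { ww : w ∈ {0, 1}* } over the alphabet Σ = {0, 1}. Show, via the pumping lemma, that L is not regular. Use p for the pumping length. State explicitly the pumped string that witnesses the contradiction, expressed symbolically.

Assume L is regular. Let p be the pumping length given by the pumping lemma.
Take w = 0^p 1^p 0^p 1^p = uu where u = 0^p1^p; then w ∈ L and |w| = 4p ≥ p.
By the pumping lemma, w = xyz with |xy| ≤ p and |y| ≥ 1.
The first p characters of w are 0's, so xy (and hence y) consists only of 0's. Write y = 0^k, 1 ≤ k ≤ p.
Pump with i = 2: xy^2z = 0^{p+k} 1^p 0^p 1^p, of length 4p+k. Suppose this equals vv. The string starts with 0 and ends with 1, so v does too; thus the boundary between the two copies of v is a 1→0 transition. There is exactly one such transition, at position 2p+k, so |v| = 2p+k and |vv| = 4p+2k ≠ 4p+k since k ≥ 1. So xy^2z ∉ L.
Contradiction. Therefore L is not regular.

0^{p+k} 1^p 0^p 1^p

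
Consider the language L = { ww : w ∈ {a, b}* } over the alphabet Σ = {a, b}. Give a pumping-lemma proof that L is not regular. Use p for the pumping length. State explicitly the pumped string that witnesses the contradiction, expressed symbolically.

a^{p+k} b^p a^p b^p

Assume L is regular; let p be its pumping constant.
Take w = a^p b^p a^p b^p = uu where u = a^pb^p; then w ∈ L and |w| = 4p ≥ p.
Write w = xyz as guaranteed by the lemma, with |xy| ≤ p and |y| ≥ 1.
The first p characters of w are a's, so xy (and hence y) consists only of a's. Write y = a^k, 1 ≤ k ≤ p.
Pump with i = 2: xy^2z = a^{p+k} b^p a^p b^p, of length 4p+k. Suppose this equals vv. The string starts with a and ends with b, so v does too; thus the boundary between the two copies of v is a b→a transition. There is exactly one such transition, at position 2p+k, so |v| = 2p+k and |vv| = 4p+2k ≠ 4p+k since k ≥ 1. So xy^2z ∉ L.
This is a contradiction; hence L is not regular.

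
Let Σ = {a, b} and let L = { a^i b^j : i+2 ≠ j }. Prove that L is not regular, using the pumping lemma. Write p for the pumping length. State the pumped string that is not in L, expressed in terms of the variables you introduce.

a^{p+p!} b^{p+p!+2}

Suppose for contradiction that L is regular, and let p be the pumping length.
Choose w = a^p b^{p+p!+2}. Since p ≠ (p+p!+2)-2 = p+p!, w ∈ L; and |w| ≥ p.
By the pumping lemma, w = xyz with |xy| ≤ p and |y| > 0.
Since the first p symbols of w are all a's and |xy| ≤ p, y lies entirely in the leading a-block: y = a^k for some k with 1 ≤ k ≤ p.
Since 1 ≤ k ≤ p, k divides p!; set t = 1 + p!/k. Then xy^t z has p + (p!/k)·k = p + p! copies of a. Now the a-count is p+p! and (b-count)-2 = (p+p!+2)-2 = p+p!, so i+2 ≠ j fails. So xy^t z = a^{p+p!} b^{p+p!+2} ∉ L.
This is a contradiction; hence L is not regular.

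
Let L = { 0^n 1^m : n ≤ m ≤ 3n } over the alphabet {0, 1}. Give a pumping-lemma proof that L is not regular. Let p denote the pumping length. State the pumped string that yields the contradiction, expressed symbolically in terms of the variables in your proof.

Suppose for contradiction that L is regular, and let p be the pumping length.
Take w = 0^p 1^p ∈ L (since p ≤ p ≤ 3p), with |w| = 2p ≥ p.
Write w = xyz as guaranteed by the lemma, with |xy| ≤ p and |y| > 0.
Because |xy| ≤ p and w begins with p copies of 0, we have y = 0^k with 1 ≤ k ≤ p.
Pump with i = 2: xy^2z = 0^{p+k} 1^p. Now n = p+k > p = m, so the condition n ≤ m fails. Thus xy^2z ∉ L.
This is a contradiction; hence L is not regular.

0^{p+k} 1^p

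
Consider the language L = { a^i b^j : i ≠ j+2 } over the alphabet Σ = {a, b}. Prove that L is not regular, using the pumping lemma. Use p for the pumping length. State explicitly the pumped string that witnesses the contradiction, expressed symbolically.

a^{p+p!} b^{p+p!-2}

Assume L is regular; let p be its pumping constant.
Choose w = a^p b^{p+p!-2}. Since p ≠ (p+p!-2)+2 = p+p!, w ∈ L; and |w| ≥ p.
By the pumping lemma, w = xyz with |xy| ≤ p and |y| ≥ 1.
Because |xy| ≤ p and w begins with p copies of a, we have y = a^k with 1 ≤ k ≤ p.
Since 1 ≤ k ≤ p, k divides p!; set t = 1 + p!/k. Then xy^t z has p + (p!/k)·k = p + p! copies of a. Now the a-count is p+p! and (b-count)+2 = (p+p!-2)+2 = p+p!, so i ≠ j+2 fails. So xy^t z = a^{p+p!} b^{p+p!-2} ∉ L.
This contradicts the pumping lemma, so L is not regular.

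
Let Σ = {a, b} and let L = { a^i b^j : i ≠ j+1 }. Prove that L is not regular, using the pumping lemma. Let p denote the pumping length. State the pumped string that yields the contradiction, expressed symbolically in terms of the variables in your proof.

Assume L is regular; let p be its pumping constant.
Choose w = a^p b^{p+p!-1}. Since p ≠ (p+p!-1)+1 = p+p!, w ∈ L; and |w| ≥ p.
Write w = xyz as guaranteed by the lemma, with |xy| ≤ p and |y| ≥ 1.
The first p characters of w are a's, so xy (and hence y) consists only of a's. Write y = a^k, 1 ≤ k ≤ p.
Since 1 ≤ k ≤ p, k divides p!; set t = 1 + p!/k. Then xy^t z has p + (p!/k)·k = p + p! copies of a. Now the a-count is p+p! and (b-count)+1 = (p+p!-1)+1 = p+p!, so i ≠ j+1 fails. So xy^t z = a^{p+p!} b^{p+p!-1} ∉ L.
This is a contradiction; hence L is not regular.

a^{p+p!} b^{p+p!-1}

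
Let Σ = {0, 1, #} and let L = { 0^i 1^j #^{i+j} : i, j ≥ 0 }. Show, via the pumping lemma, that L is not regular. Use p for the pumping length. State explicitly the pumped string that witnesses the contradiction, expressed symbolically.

Suppose for contradiction that L is regular, and let p be the pumping length.
Take w = 0^p 1^p #^{2p} ∈ L (with i=j=p, i+j=2p), |w| = 4p ≥ p.
The pumping lemma gives a decomposition w = xyz where |xy| ≤ p and |y| > 0.
Since the first p symbols of w are all 0's and |xy| ≤ p, y lies entirely in the leading 0-block: y = 0^k for some k with 1 ≤ k ≤ p.
Consider xy^2z = 0^{p+k} 1^p #^{2p}. Now the 0- and 1-counts sum to 2p+k, but the #-count is 2p ≠ 2p+k. So xy^2z ∉ L.
Contradiction. Therefore L is not regular.

0^{p+k} 1^p #^{2p}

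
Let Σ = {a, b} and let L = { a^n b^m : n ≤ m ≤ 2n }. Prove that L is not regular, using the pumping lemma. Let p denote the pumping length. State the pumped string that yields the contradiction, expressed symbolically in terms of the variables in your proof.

a^{p+k} b^p

Assume L is regular; let p be its pumping constant.
Take w = a^p b^p ∈ L (since p ≤ p ≤ 2p), with |w| = 2p ≥ p.
By the pumping lemma, w = xyz with |xy| ≤ p and y is nonempty.
The first p characters of w are a's, so xy (and hence y) consists only of a's. Write y = a^k, 1 ≤ k ≤ p.
Pump with i = 2: xy^2z = a^{p+k} b^p. Now n = p+k > p = m, so the condition n ≤ m fails. Thus xy^2z ∉ L.
Contradiction. Therefore L is not regular.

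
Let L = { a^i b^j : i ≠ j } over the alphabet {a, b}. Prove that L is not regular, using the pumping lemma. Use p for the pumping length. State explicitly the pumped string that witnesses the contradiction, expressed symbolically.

a^{p+p!} b^{p+p!}

Toward a contradiction, assume L is regular with pumping length p.
Choose w = a^p b^{p+p!}. Since p ≠ p+p!, w ∈ L; and |w| ≥ p.
By the pumping lemma, w = xyz with |xy| ≤ p and |y| ≥ 1.
Since the first p symbols of w are all a's and |xy| ≤ p, y lies entirely in the leading a-block: y = a^k for some k with 1 ≤ k ≤ p.
Since 1 ≤ k ≤ p, k divides p!; set t = 1 + p!/k. Then xy^t z has p + (p!/k)·k = p + p! copies of a. Now the a-count equals the b-count, so i ≠ j fails. So xy^t z = a^{p+p!} b^{p+p!} ∉ L.
This contradicts the pumping lemma, so L is not regular.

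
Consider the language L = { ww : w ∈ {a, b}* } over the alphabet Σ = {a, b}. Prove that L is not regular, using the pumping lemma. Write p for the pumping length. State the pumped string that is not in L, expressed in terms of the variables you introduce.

Toward a contradiction, assume L is regular with pumping length p.
Take w = a^p b^p a^p b^p = uu where u = a^pb^p; then w ∈ L and |w| = 4p ≥ p.
By the pumping lemma, w = xyz with |xy| ≤ p and |y| > 0.
Because |xy| ≤ p and w begins with p copies of a, we have y = a^k with 1 ≤ k ≤ p.
Pump with i = 2: xy^2z = a^{p+k} b^p a^p b^p, of length 4p+k. Suppose this equals vv. The string starts with a and ends with b, so v does too; thus the boundary between the two copies of v is a b→a transition. There is exactly one such transition, at position 2p+k, so |v| = 2p+k and |vv| = 4p+2k ≠ 4p+k since k ≥ 1. So xy^2z ∉ L.
Contradiction. Therefore L is not regular.

a^{p+k} b^p a^p b^p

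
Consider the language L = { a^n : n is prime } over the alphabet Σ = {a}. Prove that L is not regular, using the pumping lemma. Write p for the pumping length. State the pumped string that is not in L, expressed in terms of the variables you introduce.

Suppose for contradiction that L is regular, and let p be the pumping length.
Let q be a prime with q ≥ p+2 (infinitely many primes exist), and take w = a^q ∈ L with |w| = q ≥ p.
Write w = xyz as guaranteed by the lemma, with |xy| ≤ p and y is nonempty.
Then y = a^k for some k with 1 ≤ k ≤ p.
Since 1 ≤ k ≤ p, |xz| = q-k. Pump with i = q+1: |xy^{q+1}z| = (q-k)+(q+1)k = q+qk = q(1+k), which is composite (both factors ≥ 2). So xy^{q+1}z = a^{q(1+k)} ∉ L.
This is a contradiction; hence L is not regular.

a^{q(1+k)}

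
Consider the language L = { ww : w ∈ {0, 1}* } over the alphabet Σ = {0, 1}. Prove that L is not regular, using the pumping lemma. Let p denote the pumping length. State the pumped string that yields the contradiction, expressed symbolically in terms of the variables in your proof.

Toward a contradiction, assume L is regular with pumping length p.
Take w = 0^p 1^p 0^p 1^p = uu where u = 0^p1^p; then w ∈ L and |w| = 4p ≥ p.
Write w = xyz as guaranteed by the lemma, with |xy| ≤ p and |y| ≥ 1.
Because |xy| ≤ p and w begins with p copies of 0, we have y = 0^k with 1 ≤ k ≤ p.
Pump with i = 2: xy^2z = 0^{p+k} 1^p 0^p 1^p, of length 4p+k. Suppose this equals vv. The string starts with 0 and ends with 1, so v does too; thus the boundary between the two copies of v is a 1→0 transition. There is exactly one such transition, at position 2p+k, so |v| = 2p+k and |vv| = 4p+2k ≠ 4p+k since k ≥ 1. So xy^2z ∉ L.
This is a contradiction; hence L is not regular.

0^{p+k} 1^p 0^p 1^p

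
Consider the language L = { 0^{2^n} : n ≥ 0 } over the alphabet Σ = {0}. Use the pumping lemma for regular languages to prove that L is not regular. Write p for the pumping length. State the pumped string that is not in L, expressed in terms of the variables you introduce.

Suppose for contradiction that L is regular, and let p be the pumping length.
Take w = 0^{2^p} ∈ L with |w| = 2^p ≥ p.
By the pumping lemma, w = xyz with |xy| ≤ p and |y| ≥ 1.
Then y = 0^k for some k with 1 ≤ k ≤ p.
Pump with i = 2: xy^2z = 0^{2^p+k}. Since 1 ≤ k ≤ p < 2^p, we have 2^p < 2^p+k < 2^{p+1}, so 2^p+k is not a power of 2. So xy^2z ∉ L.
Contradiction. Therefore L is not regular.

0^{2^p+k}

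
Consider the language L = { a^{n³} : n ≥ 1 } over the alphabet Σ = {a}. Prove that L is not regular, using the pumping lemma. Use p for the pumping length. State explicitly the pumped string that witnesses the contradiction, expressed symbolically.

Assume L is regular. Let p be the pumping length given by the pumping lemma.
Take w = a^{p³} ∈ L with |w| = p³ ≥ p.
Write w = xyz as guaranteed by the lemma, with |xy| ≤ p and |y| ≥ 1.
Then y = a^k for some k with 1 ≤ k ≤ p.
Pump with i = 2: xy^2z = a^{p³+k}. Since 1 ≤ k ≤ p, p³ < p³+k ≤ p³+p < p³+3p²+3p+1 = (p+1)³, so p³+k is not a perfect cube. So xy^2z ∉ L.
This is a contradiction; hence L is not regular.

a^{p³+k}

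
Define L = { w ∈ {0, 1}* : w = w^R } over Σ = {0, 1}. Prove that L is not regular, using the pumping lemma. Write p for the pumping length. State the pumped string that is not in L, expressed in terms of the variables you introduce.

Toward a contradiction, assume L is regular with pumping length p.
Take w = 0^p 1 0^p, a palindrome of length 2p+1 ≥ p.
The pumping lemma gives a decomposition w = xyz where |xy| ≤ p and |y| > 0.
The first p characters of w are 0's, so xy (and hence y) consists only of 0's. Write y = 0^k, 1 ≤ k ≤ p.
Pump with i = 2: xy^2z = 0^{p+k} 1 0^p. Its reverse is 0^p 1 0^{p+k}, which differs from xy^2z since k ≥ 1. So xy^2z is not a palindrome and xy^2z ∉ L.
This is a contradiction; hence L is not regular.

0^{p+k} 1 0^p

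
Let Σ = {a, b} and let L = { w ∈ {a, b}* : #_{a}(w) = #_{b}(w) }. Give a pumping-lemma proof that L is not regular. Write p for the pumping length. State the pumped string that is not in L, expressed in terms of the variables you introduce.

a^{p+k} b^p

Assume L is regular; let p be its pumping constant.
Choose w = a^p b^p ∈ L with |w| = 2p ≥ p.
Write w = xyz as guaranteed by the lemma, with |xy| ≤ p and |y| > 0.
The first p characters of w are a's, so xy (and hence y) consists only of a's. Write y = a^k, 1 ≤ k ≤ p.
Pump with i = 2: xy^2z = a^{p+k} b^p has p+k occurrences of a but only p of b. Since k ≥ 1 the counts differ, so xy^2z ∉ L.
This is a contradiction; hence L is not regular.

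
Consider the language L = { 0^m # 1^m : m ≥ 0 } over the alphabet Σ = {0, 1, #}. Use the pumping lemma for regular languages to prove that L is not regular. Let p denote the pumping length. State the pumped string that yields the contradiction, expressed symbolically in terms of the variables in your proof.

Assume L is regular; let p be its pumping constant.
Take w = 0^p # 1^p ∈ L with |w| = 2p+1 ≥ p.
By the pumping lemma, w = xyz with |xy| ≤ p and y is nonempty.
Because |xy| ≤ p and w begins with p copies of 0, we have y = 0^k with 1 ≤ k ≤ p.
Pump with i = 2: xy^2z = 0^{p+k} # 1^p, which would require p+k = p. But k ≥ 1, so xy^2z ∉ L.
This is a contradiction; hence L is not regular.

0^{p+k} # 1^p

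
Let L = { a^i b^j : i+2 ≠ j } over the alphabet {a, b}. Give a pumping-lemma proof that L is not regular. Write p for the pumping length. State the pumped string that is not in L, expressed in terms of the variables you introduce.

Suppose for contradiction that L is regular, and let p be the pumping length.
Choose w = a^p b^{p+p!+2}. Since p ≠ (p+p!+2)-2 = p+p!, w ∈ L; and |w| ≥ p.
The pumping lemma gives a decomposition w = xyz where |xy| ≤ p and |y| ≥ 1.
The first p characters of w are a's, so xy (and hence y) consists only of a's. Write y = a^k, 1 ≤ k ≤ p.
Since 1 ≤ k ≤ p, k divides p!; set t = 1 + p!/k. Then xy^t z has p + (p!/k)·k = p + p! copies of a. Now the a-count is p+p! and (b-count)-2 = (p+p!+2)-2 = p+p!, so i+2 ≠ j fails. So xy^t z = a^{p+p!} b^{p+p!+2} ∉ L.
This contradicts the pumping lemma, so L is not regular.

a^{p+p!} b^{p+p!+2}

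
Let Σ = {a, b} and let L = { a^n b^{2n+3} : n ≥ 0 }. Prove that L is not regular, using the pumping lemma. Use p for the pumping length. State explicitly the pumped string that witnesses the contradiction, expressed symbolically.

a^{p+k} b^{2p+3}

Suppose for contradiction that L is regular, and let p be the pumping length.
Take w = a^p b^{2p+3}. Then w ∈ L and |w| = 3p+3 ≥ p.
Write w = xyz as guaranteed by the lemma, with |xy| ≤ p and y is nonempty.
Since the first p symbols of w are all a's and |xy| ≤ p, y lies entirely in the leading a-block: y = a^k for some k with 1 ≤ k ≤ p.
Pump with i = 2: xy^2z = a^{p+k} b^{2p+3}. For this to lie in L we would need 2p+3 = 2(p+k)+3, which forces k = 0. But k ≥ 1, so xy^2z ∉ L.
This contradicts the pumping lemma, so L is not regular.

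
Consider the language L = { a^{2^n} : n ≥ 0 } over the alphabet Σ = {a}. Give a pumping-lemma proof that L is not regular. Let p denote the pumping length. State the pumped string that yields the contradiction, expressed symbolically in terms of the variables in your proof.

Assume L is regular; let p be its pumping constant.
Take w = a^{2^p} ∈ L with |w| = 2^p ≥ p.
Write w = xyz as guaranteed by the lemma, with |xy| ≤ p and |y| > 0.
Then y = a^k for some k with 1 ≤ k ≤ p.
Pump with i = 2: xy^2z = a^{2^p+k}. Since 1 ≤ k ≤ p < 2^p, we have 2^p < 2^p+k < 2^{p+1}, so 2^p+k is not a power of 2. So xy^2z ∉ L.
Contradiction. Therefore L is not regular.

a^{2^p+k}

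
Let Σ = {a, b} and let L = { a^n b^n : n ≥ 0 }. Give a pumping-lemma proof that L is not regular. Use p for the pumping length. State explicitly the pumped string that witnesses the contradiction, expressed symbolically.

a^{p+k} b^p

Toward a contradiction, assume L is regular with pumping length p.
Choose w = a^p b^p, which is in L with |w| = 2p ≥ p.
Write w = xyz as guaranteed by the lemma, with |xy| ≤ p and |y| ≥ 1.
Since the first p symbols of w are all a's and |xy| ≤ p, y lies entirely in the leading a-block: y = a^k for some k with 1 ≤ k ≤ p.
Pump with i = 2: xy^2z = a^{p+k} b^p. For this to lie in L we would need p = p+k, which forces k = 0. But k ≥ 1, so xy^2z ∉ L.
This is a contradiction; hence L is not regular.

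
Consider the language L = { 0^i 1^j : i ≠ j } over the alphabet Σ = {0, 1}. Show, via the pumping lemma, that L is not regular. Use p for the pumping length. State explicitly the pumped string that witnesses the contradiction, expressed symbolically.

0^{p+p!} 1^{p+p!}

Assume L is regular. Let p be the pumping length given by the pumping lemma.
Choose w = 0^p 1^{p+p!}. Since p ≠ p+p!, w ∈ L; and |w| ≥ p.
By the pumping lemma, w = xyz with |xy| ≤ p and |y| ≥ 1.
The first p characters of w are 0's, so xy (and hence y) consists only of 0's. Write y = 0^k, 1 ≤ k ≤ p.
Since 1 ≤ k ≤ p, k divides p!; set t = 1 + p!/k. Then xy^t z has p + (p!/k)·k = p + p! copies of 0. Now the 0-count equals the 1-count, so i ≠ j fails. So xy^t z = 0^{p+p!} 1^{p+p!} ∉ L.
This is a contradiction; hence L is not regular.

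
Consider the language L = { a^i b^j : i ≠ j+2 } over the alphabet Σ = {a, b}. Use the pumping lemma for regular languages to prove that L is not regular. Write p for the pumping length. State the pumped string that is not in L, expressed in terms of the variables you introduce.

a^{p+p!} b^{p+p!-2}

Suppose for contradiction that L is regular, and let p be the pumping length.
Choose w = a^p b^{p+p!-2}. Since p ≠ (p+p!-2)+2 = p+p!, w ∈ L; and |w| ≥ p.
Write w = xyz as guaranteed by the lemma, with |xy| ≤ p and |y| > 0.
Since the first p symbols of w are all a's and |xy| ≤ p, y lies entirely in the leading a-block: y = a^k for some k with 1 ≤ k ≤ p.
Since 1 ≤ k ≤ p, k divides p!; set t = 1 + p!/k. Then xy^t z has p + (p!/k)·k = p + p! copies of a. Now the a-count is p+p! and (b-count)+2 = (p+p!-2)+2 = p+p!, so i ≠ j+2 fails. So xy^t z = a^{p+p!} b^{p+p!-2} ∉ L.
This is a contradiction; hence L is not regular.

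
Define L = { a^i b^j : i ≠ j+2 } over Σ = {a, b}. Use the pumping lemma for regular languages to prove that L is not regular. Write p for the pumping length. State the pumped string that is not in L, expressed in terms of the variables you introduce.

a^{p+p!} b^{p+p!-2}

Toward a contradiction, assume L is regular with pumping length p.
Choose w = a^p b^{p+p!-2}. Since p ≠ (p+p!-2)+2 = p+p!, w ∈ L; and |w| ≥ p.
Write w = xyz as guaranteed by the lemma, with |xy| ≤ p and y is nonempty.
The first p characters of w are a's, so xy (and hence y) consists only of a's. Write y = a^k, 1 ≤ k ≤ p.
Since 1 ≤ k ≤ p, k divides p!; set t = 1 + p!/k. Then xy^t z has p + (p!/k)·k = p + p! copies of a. Now the a-count is p+p! and (b-count)+2 = (p+p!-2)+2 = p+p!, so i ≠ j+2 fails. So xy^t z = a^{p+p!} b^{p+p!-2} ∉ L.
This contradicts the pumping lemma, so L is not regular.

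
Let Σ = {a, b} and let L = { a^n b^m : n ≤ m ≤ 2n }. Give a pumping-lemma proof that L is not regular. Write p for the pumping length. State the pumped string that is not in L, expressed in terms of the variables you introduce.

Suppose for contradiction that L is regular, and let p be the pumping length.
Take w = a^p b^p ∈ L (since p ≤ p ≤ 2p), with |w| = 2p ≥ p.
Write w = xyz as guaranteed by the lemma, with |xy| ≤ p and y is nonempty.
The first p characters of w are a's, so xy (and hence y) consists only of a's. Write y = a^k, 1 ≤ k ≤ p.
Pump with i = 2: xy^2z = a^{p+k} b^p. Now n = p+k > p = m, so the condition n ≤ m fails. Thus xy^2z ∉ L.
This contradicts the pumping lemma, so L is not regular.

a^{p+k} b^p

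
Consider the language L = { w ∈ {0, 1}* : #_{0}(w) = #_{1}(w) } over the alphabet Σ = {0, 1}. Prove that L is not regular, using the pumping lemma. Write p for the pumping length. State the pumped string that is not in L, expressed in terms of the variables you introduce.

0^{p+k} 1^p

Assume L is regular. Let p be the pumping length given by the pumping lemma.
Choose w = 0^p 1^p ∈ L with |w| = 2p ≥ p.
Write w = xyz as guaranteed by the lemma, with |xy| ≤ p and |y| > 0.
Because |xy| ≤ p and w begins with p copies of 0, we have y = 0^k with 1 ≤ k ≤ p.
Pump with i = 2: xy^2z = 0^{p+k} 1^p has p+k occurrences of 0 but only p of 1. Since k ≥ 1 the counts differ, so xy^2z ∉ L.
Contradiction. Therefore L is not regular.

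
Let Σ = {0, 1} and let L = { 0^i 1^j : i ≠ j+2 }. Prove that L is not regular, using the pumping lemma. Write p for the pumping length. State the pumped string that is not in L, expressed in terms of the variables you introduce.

0^{p+p!} 1^{p+p!-2}

Assume L is regular; let p be its pumping constant.
Choose w = 0^p 1^{p+p!-2}. Since p ≠ (p+p!-2)+2 = p+p!, w ∈ L; and |w| ≥ p.
By the pumping lemma, w = xyz with |xy| ≤ p and |y| > 0.
The first p characters of w are 0's, so xy (and hence y) consists only of 0's. Write y = 0^k, 1 ≤ k ≤ p.
Since 1 ≤ k ≤ p, k divides p!; set t = 1 + p!/k. Then xy^t z has p + (p!/k)·k = p + p! copies of 0. Now the 0-count is p+p! and (1-count)+2 = (p+p!-2)+2 = p+p!, so i ≠ j+2 fails. So xy^t z = 0^{p+p!} 1^{p+p!-2} ∉ L.
This is a contradiction; hence L is not regular.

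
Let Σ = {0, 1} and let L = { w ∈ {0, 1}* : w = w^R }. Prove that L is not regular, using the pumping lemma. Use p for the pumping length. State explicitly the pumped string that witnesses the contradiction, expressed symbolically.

0^{p+k} 1 0^p

Assume L is regular; let p be its pumping constant.
Take w = 0^p 1 0^p, a palindrome of length 2p+1 ≥ p.
Write w = xyz as guaranteed by the lemma, with |xy| ≤ p and |y| > 0.
Since the first p symbols of w are all 0's and |xy| ≤ p, y lies entirely in the leading 0-block: y = 0^k for some k with 1 ≤ k ≤ p.
Pump with i = 2: xy^2z = 0^{p+k} 1 0^p. Its reverse is 0^p 1 0^{p+k}, which differs from xy^2z since k ≥ 1. So xy^2z is not a palindrome and xy^2z ∉ L.
This contradicts the pumping lemma, so L is not regular.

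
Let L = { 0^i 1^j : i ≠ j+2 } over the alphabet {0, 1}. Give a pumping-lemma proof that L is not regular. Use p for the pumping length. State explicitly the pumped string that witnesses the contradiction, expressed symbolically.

Assume L is regular. Let p be the pumping length given by the pumping lemma.
Choose w = 0^p 1^{p+p!-2}. Since p ≠ (p+p!-2)+2 = p+p!, w ∈ L; and |w| ≥ p.
By the pumping lemma, w = xyz with |xy| ≤ p and |y| ≥ 1.
The first p characters of w are 0's, so xy (and hence y) consists only of 0's. Write y = 0^k, 1 ≤ k ≤ p.
Since 1 ≤ k ≤ p, k divides p!; set t = 1 + p!/k. Then xy^t z has p + (p!/k)·k = p + p! copies of 0. Now the 0-count is p+p! and (1-count)+2 = (p+p!-2)+2 = p+p!, so i ≠ j+2 fails. So xy^t z = 0^{p+p!} 1^{p+p!-2} ∉ L.
This is a contradiction; hence L is not regular.

0^{p+p!} 1^{p+p!-2}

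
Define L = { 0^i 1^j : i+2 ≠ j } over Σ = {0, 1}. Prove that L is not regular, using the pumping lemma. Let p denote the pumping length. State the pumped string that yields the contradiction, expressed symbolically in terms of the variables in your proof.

0^{p+p!} 1^{p+p!+2}

Toward a contradiction, assume L is regular with pumping length p.
Choose w = 0^p 1^{p+p!+2}. Since p ≠ (p+p!+2)-2 = p+p!, w ∈ L; and |w| ≥ p.
Write w = xyz as guaranteed by the lemma, with |xy| ≤ p and |y| > 0.
Since the first p symbols of w are all 0's and |xy| ≤ p, y lies entirely in the leading 0-block: y = 0^k for some k with 1 ≤ k ≤ p.
Since 1 ≤ k ≤ p, k divides p!; set t = 1 + p!/k. Then xy^t z has p + (p!/k)·k = p + p! copies of 0. Now the 0-count is p+p! and (1-count)-2 = (p+p!+2)-2 = p+p!, so i+2 ≠ j fails. So xy^t z = 0^{p+p!} 1^{p+p!+2} ∉ L.
Contradiction. Therefore L is not regular.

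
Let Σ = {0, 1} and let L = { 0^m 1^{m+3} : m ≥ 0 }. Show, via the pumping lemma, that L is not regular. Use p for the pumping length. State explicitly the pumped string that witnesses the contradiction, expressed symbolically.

Suppose for contradiction that L is regular, and let p be the pumping length.
Take w = 0^p 1^{p+3}. Then w ∈ L and |w| = 2p+3 ≥ p.
By the pumping lemma, w = xyz with |xy| ≤ p and |y| ≥ 1.
Because |xy| ≤ p and w begins with p copies of 0, we have y = 0^k with 1 ≤ k ≤ p.
Pump with i = 2: xy^2z = 0^{p+k} 1^{p+3}. For this to lie in L we would need p+3 = (p+k)+3, which forces k = 0. But k ≥ 1, so xy^2z ∉ L.
Contradiction. Therefore L is not regular.

0^{p+k} 1^{p+3}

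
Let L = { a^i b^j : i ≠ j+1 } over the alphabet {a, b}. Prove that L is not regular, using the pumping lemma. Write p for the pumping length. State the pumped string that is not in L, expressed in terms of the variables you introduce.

Toward a contradiction, assume L is regular with pumping length p.
Choose w = a^p b^{p+p!-1}. Since p ≠ (p+p!-1)+1 = p+p!, w ∈ L; and |w| ≥ p.
By the pumping lemma, w = xyz with |xy| ≤ p and |y| > 0.
Since the first p symbols of w are all a's and |xy| ≤ p, y lies entirely in the leading a-block: y = a^k for some k with 1 ≤ k ≤ p.
Since 1 ≤ k ≤ p, k divides p!; set t = 1 + p!/k. Then xy^t z has p + (p!/k)·k = p + p! copies of a. Now the a-count is p+p! and (b-count)+1 = (p+p!-1)+1 = p+p!, so i ≠ j+1 fails. So xy^t z = a^{p+p!} b^{p+p!-1} ∉ L.
This contradicts the pumping lemma, so L is not regular.

a^{p+p!} b^{p+p!-1}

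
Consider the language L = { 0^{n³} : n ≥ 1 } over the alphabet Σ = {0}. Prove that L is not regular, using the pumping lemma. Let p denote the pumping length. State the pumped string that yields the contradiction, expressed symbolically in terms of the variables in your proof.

0^{p³+k}

Assume L is regular. Let p be the pumping length given by the pumping lemma.
Take w = 0^{p³} ∈ L with |w| = p³ ≥ p.
The pumping lemma gives a decomposition w = xyz where |xy| ≤ p and |y| ≥ 1.
Then y = 0^k for some k with 1 ≤ k ≤ p.
Pump with i = 2: xy^2z = 0^{p³+k}. Since 1 ≤ k ≤ p, p³ < p³+k ≤ p³+p < p³+3p²+3p+1 = (p+1)³, so p³+k is not a perfect cube. So xy^2z ∉ L.
This is a contradiction; hence L is not regular.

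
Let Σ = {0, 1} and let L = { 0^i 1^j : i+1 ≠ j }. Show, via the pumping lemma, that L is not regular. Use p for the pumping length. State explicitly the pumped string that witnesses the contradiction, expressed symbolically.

0^{p+p!} 1^{p+p!+1}

Assume L is regular. Let p be the pumping length given by the pumping lemma.
Choose w = 0^p 1^{p+p!+1}. Since p ≠ (p+p!+1)-1 = p+p!, w ∈ L; and |w| ≥ p.
Write w = xyz as guaranteed by the lemma, with |xy| ≤ p and |y| > 0.
The first p characters of w are 0's, so xy (and hence y) consists only of 0's. Write y = 0^k, 1 ≤ k ≤ p.
Since 1 ≤ k ≤ p, k divides p!; set t = 1 + p!/k. Then xy^t z has p + (p!/k)·k = p + p! copies of 0. Now the 0-count is p+p! and (1-count)-1 = (p+p!+1)-1 = p+p!, so i+1 ≠ j fails. So xy^t z = 0^{p+p!} 1^{p+p!+1} ∉ L.
Contradiction. Therefore L is not regular.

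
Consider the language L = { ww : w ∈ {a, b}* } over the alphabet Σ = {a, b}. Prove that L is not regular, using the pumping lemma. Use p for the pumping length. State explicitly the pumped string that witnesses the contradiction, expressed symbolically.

a^{p+k} b^p a^p b^p

Assume L is regular. Let p be the pumping length given by the pumping lemma.
Take w = a^p b^p a^p b^p = uu where u = a^pb^p; then w ∈ L and |w| = 4p ≥ p.
The pumping lemma gives a decomposition w = xyz where |xy| ≤ p and |y| > 0.
Because |xy| ≤ p and w begins with p copies of a, we have y = a^k with 1 ≤ k ≤ p.
Pump with i = 2: xy^2z = a^{p+k} b^p a^p b^p, of length 4p+k. Suppose this equals vv. The string starts with a and ends with b, so v does too; thus the boundary between the two copies of v is a b→a transition. There is exactly one such transition, at position 2p+k, so |v| = 2p+k and |vv| = 4p+2k ≠ 4p+k since k ≥ 1. So xy^2z ∉ L.
This contradicts the pumping lemma, so L is not regular.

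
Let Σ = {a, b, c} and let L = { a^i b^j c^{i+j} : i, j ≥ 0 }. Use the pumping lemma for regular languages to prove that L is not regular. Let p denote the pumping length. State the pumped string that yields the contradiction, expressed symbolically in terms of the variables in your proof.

Suppose for contradiction that L is regular, and let p be the pumping length.
Take w = a^p b^p c^{2p} ∈ L (with i=j=p, i+j=2p), |w| = 4p ≥ p.
By the pumping lemma, w = xyz with |xy| ≤ p and |y| > 0.
Since the first p symbols of w are all a's and |xy| ≤ p, y lies entirely in the leading a-block: y = a^k for some k with 1 ≤ k ≤ p.
Consider xy^2z = a^{p+k} b^p c^{2p}. Now the a- and b-counts sum to 2p+k, but the c-count is 2p ≠ 2p+k. So xy^2z ∉ L.
This is a contradiction; hence L is not regular.

a^{p+k} b^p c^{2p}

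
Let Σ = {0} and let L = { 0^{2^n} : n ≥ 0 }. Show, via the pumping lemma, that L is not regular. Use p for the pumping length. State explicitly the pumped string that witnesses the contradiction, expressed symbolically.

0^{2^p+k}

Assume L is regular; let p be its pumping constant.
Take w = 0^{2^p} ∈ L with |w| = 2^p ≥ p.
By the pumping lemma, w = xyz with |xy| ≤ p and |y| > 0.
Then y = 0^k for some k with 1 ≤ k ≤ p.
Pump with i = 2: xy^2z = 0^{2^p+k}. Since 1 ≤ k ≤ p < 2^p, we have 2^p < 2^p+k < 2^{p+1}, so 2^p+k is not a power of 2. So xy^2z ∉ L.
This contradicts the pumping lemma, so L is not regular.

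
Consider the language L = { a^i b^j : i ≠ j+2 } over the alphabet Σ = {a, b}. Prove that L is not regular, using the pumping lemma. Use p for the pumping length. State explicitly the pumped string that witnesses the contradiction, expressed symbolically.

Toward a contradiction, assume L is regular with pumping length p.
Choose w = a^p b^{p+p!-2}. Since p ≠ (p+p!-2)+2 = p+p!, w ∈ L; and |w| ≥ p.
Write w = xyz as guaranteed by the lemma, with |xy| ≤ p and |y| ≥ 1.
Because |xy| ≤ p and w begins with p copies of a, we have y = a^k with 1 ≤ k ≤ p.
Since 1 ≤ k ≤ p, k divides p!; set t = 1 + p!/k. Then xy^t z has p + (p!/k)·k = p + p! copies of a. Now the a-count is p+p! and (b-count)+2 = (p+p!-2)+2 = p+p!, so i ≠ j+2 fails. So xy^t z = a^{p+p!} b^{p+p!-2} ∉ L.
This contradicts the pumping lemma, so L is not regular.

a^{p+p!} b^{p+p!-2}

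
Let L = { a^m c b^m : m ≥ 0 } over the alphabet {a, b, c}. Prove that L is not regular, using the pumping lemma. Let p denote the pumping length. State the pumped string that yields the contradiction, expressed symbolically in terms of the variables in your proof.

a^{p+k} c b^p

Toward a contradiction, assume L is regular with pumping length p.
Take w = a^p c b^p ∈ L with |w| = 2p+1 ≥ p.
By the pumping lemma, w = xyz with |xy| ≤ p and |y| ≥ 1.
Since the first p symbols of w are all a's and |xy| ≤ p, y lies entirely in the leading a-block: y = a^k for some k with 1 ≤ k ≤ p.
Pump with i = 2: xy^2z = a^{p+k} c b^p, which would require p+k = p. But k ≥ 1, so xy^2z ∉ L.
Contradiction. Therefore L is not regular.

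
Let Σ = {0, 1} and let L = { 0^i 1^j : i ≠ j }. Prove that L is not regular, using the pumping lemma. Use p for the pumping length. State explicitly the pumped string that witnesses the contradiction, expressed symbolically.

0^{p+p!} 1^{p+p!}

Assume L is regular; let p be its pumping constant.
Choose w = 0^p 1^{p+p!}. Since p ≠ p+p!, w ∈ L; and |w| ≥ p.
The pumping lemma gives a decomposition w = xyz where |xy| ≤ p and |y| > 0.
Because |xy| ≤ p and w begins with p copies of 0, we have y = 0^k with 1 ≤ k ≤ p.
Since 1 ≤ k ≤ p, k divides p!; set t = 1 + p!/k. Then xy^t z has p + (p!/k)·k = p + p! copies of 0. Now the 0-count equals the 1-count, so i ≠ j fails. So xy^t z = 0^{p+p!} 1^{p+p!} ∉ L.
Contradiction. Therefore L is not regular.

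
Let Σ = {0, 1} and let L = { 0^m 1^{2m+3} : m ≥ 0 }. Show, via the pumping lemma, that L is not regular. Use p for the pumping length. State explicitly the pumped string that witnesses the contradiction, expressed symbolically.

0^{p+k} 1^{2p+3}

Assume L is regular. Let p be the pumping length given by the pumping lemma.
Let w = 0^p 1^{2p+3} ∈ L; note |w| = 3p+3 ≥ p.
By the pumping lemma, w = xyz with |xy| ≤ p and y is nonempty.
The first p characters of w are 0's, so xy (and hence y) consists only of 0's. Write y = 0^k, 1 ≤ k ≤ p.
Pump with i = 2: xy^2z = 0^{p+k} 1^{2p+3}. For this to lie in L we would need 2p+3 = 2(p+k)+3, which forces k = 0. But k ≥ 1, so xy^2z ∉ L.
This contradicts the pumping lemma, so L is not regular.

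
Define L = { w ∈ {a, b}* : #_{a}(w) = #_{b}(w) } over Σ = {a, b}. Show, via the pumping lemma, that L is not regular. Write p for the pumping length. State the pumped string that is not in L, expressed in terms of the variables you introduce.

a^{p+k} b^p

Assume L is regular; let p be its pumping constant.
Choose w = a^p b^p ∈ L with |w| = 2p ≥ p.
By the pumping lemma, w = xyz with |xy| ≤ p and |y| > 0.
Since the first p symbols of w are all a's and |xy| ≤ p, y lies entirely in the leading a-block: y = a^k for some k with 1 ≤ k ≤ p.
Pump with i = 2: xy^2z = a^{p+k} b^p has p+k occurrences of a but only p of b. Since k ≥ 1 the counts differ, so xy^2z ∉ L.
Contradiction. Therefore L is not regular.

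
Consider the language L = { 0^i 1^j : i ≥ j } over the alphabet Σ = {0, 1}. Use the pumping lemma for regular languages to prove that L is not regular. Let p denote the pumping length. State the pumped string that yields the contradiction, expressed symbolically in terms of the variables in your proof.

0^{p-k} 1^p

Assume L is regular. Let p be the pumping length given by the pumping lemma.
Choose w = 0^p 1^p ∈ L, with |w| = 2p ≥ p.
By the pumping lemma, w = xyz with |xy| ≤ p and y is nonempty.
Because |xy| ≤ p and w begins with p copies of 0, we have y = 0^k with 1 ≤ k ≤ p.
Consider xy^0z = xz = 0^{p-k} 1^p. Since k ≥ 1, the 0-count p-k is less than p, so i ≥ j fails; thus xz ∉ L.
This is a contradiction; hence L is not regular.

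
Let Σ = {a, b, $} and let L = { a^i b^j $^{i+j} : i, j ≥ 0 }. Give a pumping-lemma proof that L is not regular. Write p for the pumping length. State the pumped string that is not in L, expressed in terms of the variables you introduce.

Assume L is regular; let p be its pumping constant.
Take w = a^p b^p $^{2p} ∈ L (with i=j=p, i+j=2p), |w| = 4p ≥ p.
Write w = xyz as guaranteed by the lemma, with |xy| ≤ p and y is nonempty.
Since the first p symbols of w are all a's and |xy| ≤ p, y lies entirely in the leading a-block: y = a^k for some k with 1 ≤ k ≤ p.
Consider xy^2z = a^{p+k} b^p $^{2p}. Now the a- and b-counts sum to 2p+k, but the $-count is 2p ≠ 2p+k. So xy^2z ∉ L.
This is a contradiction; hence L is not regular.

a^{p+k} b^p $^{2p}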